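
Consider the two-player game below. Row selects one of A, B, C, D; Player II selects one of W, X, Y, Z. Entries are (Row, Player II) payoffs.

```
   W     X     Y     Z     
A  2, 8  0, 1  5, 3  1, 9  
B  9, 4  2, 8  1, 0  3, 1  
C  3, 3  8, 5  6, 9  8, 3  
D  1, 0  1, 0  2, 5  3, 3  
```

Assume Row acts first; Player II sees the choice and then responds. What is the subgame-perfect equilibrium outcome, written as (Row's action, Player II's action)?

Work backward from Player II's decision.
- A: Player II compares 8, 1, 3, 9 and picks Z; Row would get 1.
- B: Player II compares 4, 8, 0, 1 and picks X; Row would get 2.
- C: Player II compares 3, 5, 9, 3 and picks Y; Row would get 6.
- D: Player II compares 0, 0, 5, 3 and picks Y; Row would get 2.
Among 1, 2, 6, 2, the best is 6 at C. Subgame-perfect outcome: (C, Y) with payoffs (6, 9).

(C, Y)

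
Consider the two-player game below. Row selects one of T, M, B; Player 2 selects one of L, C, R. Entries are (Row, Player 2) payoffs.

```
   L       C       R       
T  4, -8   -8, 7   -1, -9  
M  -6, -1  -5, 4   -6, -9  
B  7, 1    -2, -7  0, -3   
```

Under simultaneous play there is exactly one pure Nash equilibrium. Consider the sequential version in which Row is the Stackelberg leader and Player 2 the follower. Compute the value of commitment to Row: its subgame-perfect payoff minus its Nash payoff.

Backward induction with Row moving first.
- T → Player 2 plays C (best of -8, 7, -9); Row gets -8.
- M → Player 2 plays C (best of -1, 4, -9); Row gets -5.
- B → Player 2 plays L (best of 1, -7, -3); Row gets 7.
Among -8, -5, 7, the best is 7 at B. Subgame-perfect outcome: (B, L) with payoffs (7, 1).
For the simultaneous game, intersect best replies.
Row's best replies: L→B; C→B; R→B.
Player 2's best replies: T→C; M→C; B→L.
The unique mutual best reply is (B, L), giving (7, 1).
Row's commitment gain: 7 − 7 = 0.

0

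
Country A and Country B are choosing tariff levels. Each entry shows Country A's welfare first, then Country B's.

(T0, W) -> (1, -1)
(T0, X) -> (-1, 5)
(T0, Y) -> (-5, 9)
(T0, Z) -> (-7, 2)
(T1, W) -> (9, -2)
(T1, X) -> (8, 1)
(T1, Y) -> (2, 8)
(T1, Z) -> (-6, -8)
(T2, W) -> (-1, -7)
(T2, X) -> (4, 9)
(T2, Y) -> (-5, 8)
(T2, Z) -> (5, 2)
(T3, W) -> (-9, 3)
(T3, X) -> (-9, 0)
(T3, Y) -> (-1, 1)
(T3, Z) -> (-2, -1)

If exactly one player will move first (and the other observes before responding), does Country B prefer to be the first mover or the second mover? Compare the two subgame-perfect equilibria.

If Country A leads: Country B's best replies are T0→Y, T1→Y, T2→X, T3→W; Country A's induced payoffs -5, 2, 4, -9; outcome (T2, X), payoffs (4, 9).
If Country B leads: Country A's best replies are W→T1, X→T1, Y→T1, Z→T2; Country B's induced payoffs -2, 1, 8, 2; outcome (T1, Y), payoffs (2, 8).
Country B gets 8 moving first and 9 moving second, so Country B prefers to move second.

second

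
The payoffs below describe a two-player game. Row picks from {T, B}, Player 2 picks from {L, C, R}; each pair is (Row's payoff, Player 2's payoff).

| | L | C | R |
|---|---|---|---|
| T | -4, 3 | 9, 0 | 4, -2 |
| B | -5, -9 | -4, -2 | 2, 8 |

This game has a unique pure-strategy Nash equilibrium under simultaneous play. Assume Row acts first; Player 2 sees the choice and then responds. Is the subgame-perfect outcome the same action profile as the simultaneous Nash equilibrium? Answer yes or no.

no

Player 2 best-responds to each possible Row move:
- T → Player 2 plays L (best of 3, 0, -2); Row gets -4.
- B → Player 2 plays R (best of -9, -2, 8); Row gets 2.
Among -4, 2, the best is 2 at B. Subgame-perfect outcome: (B, R) with payoffs (2, 8).
Now find the simultaneous Nash equilibrium.
Row's best replies: L→T; C→T; R→T.
Player 2's best replies: T→L; B→R.
Only (T, L) has each player best-responding; Nash payoffs (-4, 3).
Sequential outcome (B, R) differs from the Nash profile (T, L).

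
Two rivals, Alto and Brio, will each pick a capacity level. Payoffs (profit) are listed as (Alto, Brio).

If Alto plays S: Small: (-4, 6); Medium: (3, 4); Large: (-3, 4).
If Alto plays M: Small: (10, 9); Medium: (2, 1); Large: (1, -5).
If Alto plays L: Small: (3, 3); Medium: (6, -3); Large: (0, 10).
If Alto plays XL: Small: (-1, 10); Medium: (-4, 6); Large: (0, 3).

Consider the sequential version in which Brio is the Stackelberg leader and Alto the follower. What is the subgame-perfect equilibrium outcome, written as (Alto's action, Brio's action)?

Work backward from Alto's decision.
- Small → Alto plays M (best of -4, 10, 3, -1); Brio gets 9.
- Medium → Alto plays L (best of 3, 2, 6, -4); Brio gets -3.
- Large → Alto plays M (best of -3, 1, 0, 0); Brio gets -5.
Among 9, -3, -5, the best is 9 at Small. Subgame-perfect outcome: (M, Small) with payoffs (10, 9).

(M, Small)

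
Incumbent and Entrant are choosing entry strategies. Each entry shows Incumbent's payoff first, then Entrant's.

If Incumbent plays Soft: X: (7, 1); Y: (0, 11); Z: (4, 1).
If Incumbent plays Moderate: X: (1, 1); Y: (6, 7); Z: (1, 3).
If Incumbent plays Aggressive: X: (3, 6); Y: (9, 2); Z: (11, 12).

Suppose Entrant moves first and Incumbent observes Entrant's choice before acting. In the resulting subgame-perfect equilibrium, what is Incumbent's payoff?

Work backward from Incumbent's decision.
- X → Incumbent plays Soft (best of 7, 1, 3); Entrant gets 1.
- Y → Incumbent plays Aggressive (best of 0, 6, 9); Entrant gets 2.
- Z → Incumbent plays Aggressive (best of 4, 1, 11); Entrant gets 12.
Maximizing over 1, 2, 12, Entrant chooses Z. Subgame-perfect outcome: (Aggressive, Z) with payoffs (11, 12).

11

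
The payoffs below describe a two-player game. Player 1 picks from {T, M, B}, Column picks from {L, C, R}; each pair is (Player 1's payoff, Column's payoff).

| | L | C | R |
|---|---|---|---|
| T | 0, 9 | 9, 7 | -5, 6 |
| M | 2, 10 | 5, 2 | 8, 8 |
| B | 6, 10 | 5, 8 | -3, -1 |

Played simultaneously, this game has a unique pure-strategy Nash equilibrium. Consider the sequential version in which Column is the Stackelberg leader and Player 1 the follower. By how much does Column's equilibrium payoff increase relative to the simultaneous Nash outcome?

0

Player 1 best-responds to each possible Column move:
- L → Player 1 plays B (best of 0, 2, 6); Column gets 10.
- C → Player 1 plays T (best of 9, 5, 5); Column gets 7.
- R → Player 1 plays M (best of -5, 8, -3); Column gets 8.
Maximizing over 10, 7, 8, Column chooses L. Subgame-perfect outcome: (B, L) with payoffs (6, 10).
Under simultaneous play:
Player 1's best replies: L→B; C→T; R→M.
Column's best replies: T→L; M→L; B→L.
The unique mutual best reply is (B, L), giving (6, 10).
Column's commitment gain: 10 − 10 = 0.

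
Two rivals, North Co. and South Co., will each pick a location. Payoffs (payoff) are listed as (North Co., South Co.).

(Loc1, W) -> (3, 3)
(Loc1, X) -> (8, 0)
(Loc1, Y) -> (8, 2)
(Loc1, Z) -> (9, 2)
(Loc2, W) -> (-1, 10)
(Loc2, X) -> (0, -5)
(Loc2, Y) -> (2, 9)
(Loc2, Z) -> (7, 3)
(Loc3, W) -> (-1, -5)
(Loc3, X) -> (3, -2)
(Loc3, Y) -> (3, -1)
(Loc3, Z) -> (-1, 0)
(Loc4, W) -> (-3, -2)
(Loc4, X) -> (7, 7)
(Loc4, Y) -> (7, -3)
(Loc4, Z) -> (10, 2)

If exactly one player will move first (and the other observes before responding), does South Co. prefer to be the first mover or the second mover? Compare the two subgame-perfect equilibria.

second

If North Co. leads: South Co.'s best replies are Loc1→W, Loc2→W, Loc3→Z, Loc4→X; North Co.'s induced payoffs 3, -1, -1, 7; outcome (Loc4, X), payoffs (7, 7).
If South Co. leads: North Co.'s best replies are W→Loc1, X→Loc1, Y→Loc1, Z→Loc4; South Co.'s induced payoffs 3, 0, 2, 2; outcome (Loc1, W), payoffs (3, 3).
South Co. gets 3 moving first and 7 moving second, so South Co. prefers to move second.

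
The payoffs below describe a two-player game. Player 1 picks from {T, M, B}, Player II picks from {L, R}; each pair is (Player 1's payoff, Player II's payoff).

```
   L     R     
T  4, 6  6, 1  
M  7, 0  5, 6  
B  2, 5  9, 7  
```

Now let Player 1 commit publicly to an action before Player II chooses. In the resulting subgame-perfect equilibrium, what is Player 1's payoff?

Solve by backward induction (Player 1 leads).
- T: BR = L, leader payoff 4.
- M: BR = R, leader payoff 5.
- B: BR = R, leader payoff 9.
Among 4, 5, 9, the best is 9 at B. Subgame-perfect outcome: (B, R) with payoffs (9, 7).

9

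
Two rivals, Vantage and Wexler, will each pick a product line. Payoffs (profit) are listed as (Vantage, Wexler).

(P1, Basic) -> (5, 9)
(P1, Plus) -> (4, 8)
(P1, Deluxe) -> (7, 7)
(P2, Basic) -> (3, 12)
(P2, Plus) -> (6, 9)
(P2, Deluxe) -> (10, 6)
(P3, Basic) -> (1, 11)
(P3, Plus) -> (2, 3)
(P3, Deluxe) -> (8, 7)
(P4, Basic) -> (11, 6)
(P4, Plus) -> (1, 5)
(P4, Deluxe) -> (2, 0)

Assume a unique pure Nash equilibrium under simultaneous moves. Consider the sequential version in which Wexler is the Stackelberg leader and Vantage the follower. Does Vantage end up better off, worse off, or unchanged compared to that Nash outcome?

worse off

Backward induction with Wexler moving first.
- Basic: Vantage compares 5, 3, 1, 11 and picks P4; Wexler would get 6.
- Plus: Vantage compares 4, 6, 2, 1 and picks P2; Wexler would get 9.
- Deluxe: Vantage compares 7, 10, 8, 2 and picks P2; Wexler would get 6.
Among 6, 9, 6, the best is 9 at Plus. Subgame-perfect outcome: (P2, Plus) with payoffs (6, 9).
For the simultaneous game, intersect best replies.
Vantage's best replies: Basic→P4; Plus→P2; Deluxe→P2.
Wexler's best replies: P1→Basic; P2→Basic; P3→Basic; P4→Basic.
The unique mutual best reply is (P4, Basic), giving (11, 6).
Vantage earns 6 sequentially versus 11 at the Nash outcome: worse off.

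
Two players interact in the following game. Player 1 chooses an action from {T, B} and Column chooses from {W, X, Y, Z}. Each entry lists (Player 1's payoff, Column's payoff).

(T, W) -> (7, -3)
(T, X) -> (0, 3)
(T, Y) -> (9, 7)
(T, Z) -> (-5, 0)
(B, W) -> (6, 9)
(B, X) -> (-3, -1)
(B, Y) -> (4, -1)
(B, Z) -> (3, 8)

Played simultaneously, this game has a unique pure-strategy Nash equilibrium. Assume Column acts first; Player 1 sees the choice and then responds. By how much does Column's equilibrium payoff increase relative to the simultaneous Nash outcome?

1

Solve by backward induction (Column leads).
- W: Player 1 compares 7, 6 and picks T; Column would get -3.
- X: Player 1 compares 0, -3 and picks T; Column would get 3.
- Y: Player 1 compares 9, 4 and picks T; Column would get 7.
- Z: Player 1 compares -5, 3 and picks B; Column would get 8.
Column's induced payoffs are -3, 3, 7, 8, so Column commits to Z. Subgame-perfect outcome: (B, Z) with payoffs (3, 8).
For the simultaneous game, intersect best replies.
Player 1's best replies: W→T; X→T; Y→T; Z→B.
Column's best replies: T→Y; B→W.
Only (T, Y) has each player best-responding; Nash payoffs (9, 7).
Column's commitment gain: 8 − 7 = 1.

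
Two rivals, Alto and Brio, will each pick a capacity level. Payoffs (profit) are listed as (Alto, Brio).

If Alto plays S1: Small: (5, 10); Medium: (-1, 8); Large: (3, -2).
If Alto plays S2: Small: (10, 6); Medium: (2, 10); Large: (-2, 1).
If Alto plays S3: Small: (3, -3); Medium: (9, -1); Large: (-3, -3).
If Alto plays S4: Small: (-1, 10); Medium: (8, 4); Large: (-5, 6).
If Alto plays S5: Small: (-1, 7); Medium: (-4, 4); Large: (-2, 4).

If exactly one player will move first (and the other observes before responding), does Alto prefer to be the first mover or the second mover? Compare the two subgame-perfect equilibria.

second

If Alto leads: Brio's best replies are S1→Small, S2→Medium, S3→Medium, S4→Small, S5→Small; Alto's induced payoffs 5, 2, 9, -1, -1; outcome (S3, Medium), payoffs (9, -1).
If Brio leads: Alto's best replies are Small→S2, Medium→S3, Large→S1; Brio's induced payoffs 6, -1, -2; outcome (S2, Small), payoffs (10, 6).
Alto gets 9 moving first and 10 moving second, so Alto prefers to move second.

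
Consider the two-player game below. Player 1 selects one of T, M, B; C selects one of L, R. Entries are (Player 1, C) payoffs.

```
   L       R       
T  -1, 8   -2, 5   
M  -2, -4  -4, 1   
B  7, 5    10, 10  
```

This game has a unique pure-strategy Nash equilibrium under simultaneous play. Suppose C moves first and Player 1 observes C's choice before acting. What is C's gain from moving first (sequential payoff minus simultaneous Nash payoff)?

0

Player 1 best-responds to each possible C move:
- L: Player 1 compares -1, -2, 7 and picks B; C would get 5.
- R: Player 1 compares -2, -4, 10 and picks B; C would get 10.
Among 5, 10, the best is 10 at R. Subgame-perfect outcome: (B, R) with payoffs (10, 10).
Under simultaneous play:
Player 1's best replies: L→B; R→B.
C's best replies: T→L; M→R; B→R.
The unique mutual best reply is (B, R), giving (10, 10).
C's commitment gain: 10 − 10 = 0.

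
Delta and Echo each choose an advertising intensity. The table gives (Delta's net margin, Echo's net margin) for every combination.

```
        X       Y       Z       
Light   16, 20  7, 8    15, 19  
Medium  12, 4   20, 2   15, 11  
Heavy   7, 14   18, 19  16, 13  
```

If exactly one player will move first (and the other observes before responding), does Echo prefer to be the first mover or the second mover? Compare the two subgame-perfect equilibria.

If Delta leads: Echo's best replies are Light→X, Medium→Z, Heavy→Y; Delta's induced payoffs 16, 15, 18; outcome (Heavy, Y), payoffs (18, 19).
If Echo leads: Delta's best replies are X→Light, Y→Medium, Z→Heavy; Echo's induced payoffs 20, 2, 13; outcome (Light, X), payoffs (16, 20).
Echo gets 20 moving first and 19 moving second, so Echo prefers to move first.

first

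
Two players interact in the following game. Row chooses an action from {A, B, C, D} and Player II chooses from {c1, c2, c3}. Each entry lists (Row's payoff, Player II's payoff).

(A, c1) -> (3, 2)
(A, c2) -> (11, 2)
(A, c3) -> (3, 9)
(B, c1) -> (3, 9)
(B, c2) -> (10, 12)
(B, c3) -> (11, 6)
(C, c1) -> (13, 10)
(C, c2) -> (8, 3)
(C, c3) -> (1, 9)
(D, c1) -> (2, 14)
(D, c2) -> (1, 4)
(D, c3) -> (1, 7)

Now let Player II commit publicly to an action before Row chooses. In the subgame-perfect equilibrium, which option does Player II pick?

c1

Solve by backward induction (Player II leads).
- c1 → Row plays C (best of 3, 3, 13, 2); Player II gets 10.
- c2 → Row plays A (best of 11, 10, 8, 1); Player II gets 2.
- c3 → Row plays B (best of 3, 11, 1, 1); Player II gets 6.
Maximizing over 10, 2, 6, Player II chooses c1. Subgame-perfect outcome: (C, c1) with payoffs (13, 10).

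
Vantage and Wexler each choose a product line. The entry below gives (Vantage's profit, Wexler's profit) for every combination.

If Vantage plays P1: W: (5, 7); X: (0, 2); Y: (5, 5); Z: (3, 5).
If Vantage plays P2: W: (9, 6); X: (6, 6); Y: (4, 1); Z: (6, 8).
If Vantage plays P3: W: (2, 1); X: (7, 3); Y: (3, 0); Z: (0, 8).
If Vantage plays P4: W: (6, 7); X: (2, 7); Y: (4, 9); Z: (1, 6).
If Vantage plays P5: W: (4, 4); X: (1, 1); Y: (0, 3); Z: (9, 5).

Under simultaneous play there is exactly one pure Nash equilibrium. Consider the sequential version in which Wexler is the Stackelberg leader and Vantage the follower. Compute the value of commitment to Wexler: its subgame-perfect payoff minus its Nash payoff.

1

Vantage best-responds to each possible Wexler move:
- W: BR = P2, leader payoff 6.
- X: BR = P3, leader payoff 3.
- Y: BR = P1, leader payoff 5.
- Z: BR = P5, leader payoff 5.
Maximizing over 6, 3, 5, 5, Wexler chooses W. Subgame-perfect outcome: (P2, W) with payoffs (9, 6).
Under simultaneous play:
Vantage's best replies: W→P2; X→P3; Y→P1; Z→P5.
Wexler's best replies: P1→W; P2→Z; P3→Z; P4→Y; P5→Z.
Only (P5, Z) has each player best-responding; Nash payoffs (9, 5).
Wexler's commitment gain: 6 − 5 = 1.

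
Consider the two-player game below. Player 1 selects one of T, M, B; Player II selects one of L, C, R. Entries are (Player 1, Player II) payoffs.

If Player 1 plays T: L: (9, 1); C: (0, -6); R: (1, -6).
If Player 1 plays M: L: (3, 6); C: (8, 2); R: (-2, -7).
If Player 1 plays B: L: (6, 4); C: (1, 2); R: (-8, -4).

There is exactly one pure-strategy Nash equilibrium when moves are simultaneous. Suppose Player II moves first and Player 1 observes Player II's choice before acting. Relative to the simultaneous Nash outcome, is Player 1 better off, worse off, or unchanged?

worse off

Player 1 best-responds to each possible Player II move:
- L → Player 1 plays T (best of 9, 3, 6); Player II gets 1.
- C → Player 1 plays M (best of 0, 8, 1); Player II gets 2.
- R → Player 1 plays T (best of 1, -2, -8); Player II gets -6.
Maximizing over 1, 2, -6, Player II chooses C. Subgame-perfect outcome: (M, C) with payoffs (8, 2).
For the simultaneous game, intersect best replies.
Player 1's best replies: L→T; C→M; R→T.
Player II's best replies: T→L; M→L; B→L.
The unique mutual best reply is (T, L), giving (9, 1).
Player 1 earns 8 sequentially versus 9 at the Nash outcome: worse off.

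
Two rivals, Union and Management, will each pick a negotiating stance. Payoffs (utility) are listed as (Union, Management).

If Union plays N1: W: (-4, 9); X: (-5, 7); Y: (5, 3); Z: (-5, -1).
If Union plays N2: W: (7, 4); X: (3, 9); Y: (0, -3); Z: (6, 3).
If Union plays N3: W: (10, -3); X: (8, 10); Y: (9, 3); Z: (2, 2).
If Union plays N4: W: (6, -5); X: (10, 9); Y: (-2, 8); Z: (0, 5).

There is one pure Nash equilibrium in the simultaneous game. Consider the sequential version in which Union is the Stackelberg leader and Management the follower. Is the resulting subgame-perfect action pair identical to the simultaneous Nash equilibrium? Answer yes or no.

yes

Backward induction with Union moving first.
- N1 → Management plays W (best of 9, 7, 3, -1); Union gets -4.
- N2 → Management plays X (best of 4, 9, -3, 3); Union gets 3.
- N3 → Management plays X (best of -3, 10, 3, 2); Union gets 8.
- N4 → Management plays X (best of -5, 9, 8, 5); Union gets 10.
Union's induced payoffs are -4, 3, 8, 10, so Union commits to N4. Subgame-perfect outcome: (N4, X) with payoffs (10, 9).
Now find the simultaneous Nash equilibrium.
Union's best replies: W→N3; X→N4; Y→N3; Z→N2.
Management's best replies: N1→W; N2→X; N3→X; N4→X.
Only (N4, X) has each player best-responding; Nash payoffs (10, 9).
Sequential outcome (N4, X) coincides with the Nash profile (N4, X).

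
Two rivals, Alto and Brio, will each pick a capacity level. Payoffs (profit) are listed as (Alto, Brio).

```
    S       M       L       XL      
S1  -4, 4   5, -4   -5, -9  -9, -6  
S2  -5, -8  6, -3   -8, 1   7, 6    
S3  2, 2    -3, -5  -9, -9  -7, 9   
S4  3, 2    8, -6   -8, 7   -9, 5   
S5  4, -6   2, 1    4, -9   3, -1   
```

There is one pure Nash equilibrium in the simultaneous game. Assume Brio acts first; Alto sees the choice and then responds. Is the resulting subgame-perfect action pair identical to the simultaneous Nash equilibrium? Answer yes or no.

yes

Backward induction with Brio moving first.
- S → Alto plays S5 (best of -4, -5, 2, 3, 4); Brio gets -6.
- M → Alto plays S4 (best of 5, 6, -3, 8, 2); Brio gets -6.
- L → Alto plays S5 (best of -5, -8, -9, -8, 4); Brio gets -9.
- XL → Alto plays S2 (best of -9, 7, -7, -9, 3); Brio gets 6.
Brio's induced payoffs are -6, -6, -9, 6, so Brio commits to XL. Subgame-perfect outcome: (S2, XL) with payoffs (7, 6).
Now find the simultaneous Nash equilibrium.
Alto's best replies: S→S5; M→S4; L→S5; XL→S2.
Brio's best replies: S1→S; S2→XL; S3→XL; S4→L; S5→M.
The unique mutual best reply is (S2, XL), giving (7, 6).
Sequential outcome (S2, XL) coincides with the Nash profile (S2, XL).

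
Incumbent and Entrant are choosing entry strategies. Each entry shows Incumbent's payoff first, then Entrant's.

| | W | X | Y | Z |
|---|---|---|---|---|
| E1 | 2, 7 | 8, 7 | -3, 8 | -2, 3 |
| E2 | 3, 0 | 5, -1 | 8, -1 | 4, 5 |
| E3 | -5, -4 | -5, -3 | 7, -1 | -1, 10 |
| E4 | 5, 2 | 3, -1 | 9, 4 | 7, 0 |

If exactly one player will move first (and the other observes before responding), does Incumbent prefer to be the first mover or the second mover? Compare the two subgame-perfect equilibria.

If Incumbent leads: Entrant's best replies are E1→Y, E2→Z, E3→Z, E4→Y; Incumbent's induced payoffs -3, 4, -1, 9; outcome (E4, Y), payoffs (9, 4).
If Entrant leads: Incumbent's best replies are W→E4, X→E1, Y→E4, Z→E4; Entrant's induced payoffs 2, 7, 4, 0; outcome (E1, X), payoffs (8, 7).
Incumbent gets 9 moving first and 8 moving second, so Incumbent prefers to move first.

first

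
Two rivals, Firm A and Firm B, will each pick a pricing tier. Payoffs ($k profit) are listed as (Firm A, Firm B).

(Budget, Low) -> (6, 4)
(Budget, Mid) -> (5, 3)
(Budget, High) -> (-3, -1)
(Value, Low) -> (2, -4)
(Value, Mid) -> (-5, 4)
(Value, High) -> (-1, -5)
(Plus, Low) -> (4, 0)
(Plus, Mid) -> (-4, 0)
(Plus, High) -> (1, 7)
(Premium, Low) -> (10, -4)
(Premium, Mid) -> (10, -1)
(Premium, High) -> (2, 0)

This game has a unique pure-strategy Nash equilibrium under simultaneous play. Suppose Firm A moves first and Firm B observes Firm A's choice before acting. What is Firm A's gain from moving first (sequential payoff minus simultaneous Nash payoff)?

4

Firm B best-responds to each possible Firm A move:
- Budget → Firm B plays Low (best of 4, 3, -1); Firm A gets 6.
- Value → Firm B plays Mid (best of -4, 4, -5); Firm A gets -5.
- Plus → Firm B plays High (best of 0, 0, 7); Firm A gets 1.
- Premium → Firm B plays High (best of -4, -1, 0); Firm A gets 2.
Maximizing over 6, -5, 1, 2, Firm A chooses Budget. Subgame-perfect outcome: (Budget, Low) with payoffs (6, 4).
Now find the simultaneous Nash equilibrium.
Firm A's best replies: Low→Premium; Mid→Premium; High→Premium.
Firm B's best replies: Budget→Low; Value→Mid; Plus→High; Premium→High.
The unique mutual best reply is (Premium, High), giving (2, 0).
Firm A's commitment gain: 6 − 2 = 4.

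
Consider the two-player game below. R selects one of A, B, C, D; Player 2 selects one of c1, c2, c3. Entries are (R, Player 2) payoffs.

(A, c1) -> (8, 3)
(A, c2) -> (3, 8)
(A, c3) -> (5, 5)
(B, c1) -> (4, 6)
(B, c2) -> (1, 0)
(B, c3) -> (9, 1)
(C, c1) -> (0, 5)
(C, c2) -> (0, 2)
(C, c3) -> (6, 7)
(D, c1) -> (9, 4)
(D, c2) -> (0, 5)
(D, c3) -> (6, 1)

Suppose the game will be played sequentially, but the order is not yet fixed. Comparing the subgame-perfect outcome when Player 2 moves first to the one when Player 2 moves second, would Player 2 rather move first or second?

first

If R leads: Player 2's best replies are A→c2, B→c1, C→c3, D→c2; R's induced payoffs 3, 4, 6, 0; outcome (C, c3), payoffs (6, 7).
If Player 2 leads: R's best replies are c1→D, c2→A, c3→B; Player 2's induced payoffs 4, 8, 1; outcome (A, c2), payoffs (3, 8).
Player 2 gets 8 moving first and 7 moving second, so Player 2 prefers to move first.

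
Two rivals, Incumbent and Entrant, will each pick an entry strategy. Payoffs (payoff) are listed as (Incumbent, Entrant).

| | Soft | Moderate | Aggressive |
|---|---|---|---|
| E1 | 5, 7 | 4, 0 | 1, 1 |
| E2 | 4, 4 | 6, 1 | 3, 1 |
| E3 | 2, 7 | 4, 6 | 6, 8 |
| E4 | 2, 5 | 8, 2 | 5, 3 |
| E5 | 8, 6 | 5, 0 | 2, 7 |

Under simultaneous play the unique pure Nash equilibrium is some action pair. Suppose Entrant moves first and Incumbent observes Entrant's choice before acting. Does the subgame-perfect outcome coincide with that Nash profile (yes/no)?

yes

Solve by backward induction (Entrant leads).
- Soft: BR = E5, leader payoff 6.
- Moderate: BR = E4, leader payoff 2.
- Aggressive: BR = E3, leader payoff 8.
Entrant's induced payoffs are 6, 2, 8, so Entrant commits to Aggressive. Subgame-perfect outcome: (E3, Aggressive) with payoffs (6, 8).
For the simultaneous game, intersect best replies.
Incumbent's best replies: Soft→E5; Moderate→E4; Aggressive→E3.
Entrant's best replies: E1→Soft; E2→Soft; E3→Aggressive; E4→Soft; E5→Aggressive.
Only (E3, Aggressive) has each player best-responding; Nash payoffs (6, 8).
Sequential outcome (E3, Aggressive) coincides with the Nash profile (E3, Aggressive).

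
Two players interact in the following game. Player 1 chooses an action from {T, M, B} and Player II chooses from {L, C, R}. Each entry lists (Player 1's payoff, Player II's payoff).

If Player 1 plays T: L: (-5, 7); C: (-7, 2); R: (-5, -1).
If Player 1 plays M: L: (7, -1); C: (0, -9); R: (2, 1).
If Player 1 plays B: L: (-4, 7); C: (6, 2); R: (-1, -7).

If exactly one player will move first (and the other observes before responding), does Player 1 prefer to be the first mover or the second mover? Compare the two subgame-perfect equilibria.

If Player 1 leads: Player II's best replies are T→L, M→R, B→L; Player 1's induced payoffs -5, 2, -4; outcome (M, R), payoffs (2, 1).
If Player II leads: Player 1's best replies are L→M, C→B, R→M; Player II's induced payoffs -1, 2, 1; outcome (B, C), payoffs (6, 2).
Player 1 gets 2 moving first and 6 moving second, so Player 1 prefers to move second.

second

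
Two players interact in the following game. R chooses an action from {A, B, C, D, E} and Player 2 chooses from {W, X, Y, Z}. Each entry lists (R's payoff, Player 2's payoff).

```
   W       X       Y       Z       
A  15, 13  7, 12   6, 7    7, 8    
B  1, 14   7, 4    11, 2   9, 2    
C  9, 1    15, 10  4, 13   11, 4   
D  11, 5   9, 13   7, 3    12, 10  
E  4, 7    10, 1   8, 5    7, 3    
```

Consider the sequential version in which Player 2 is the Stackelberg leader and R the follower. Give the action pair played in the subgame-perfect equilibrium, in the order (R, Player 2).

Solve by backward induction (Player 2 leads).
- W → R plays A (best of 15, 1, 9, 11, 4); Player 2 gets 13.
- X → R plays C (best of 7, 7, 15, 9, 10); Player 2 gets 10.
- Y → R plays B (best of 6, 11, 4, 7, 8); Player 2 gets 2.
- Z → R plays D (best of 7, 9, 11, 12, 7); Player 2 gets 10.
Among 13, 10, 2, 10, the best is 13 at W. Subgame-perfect outcome: (A, W) with payoffs (15, 13).

(A, W)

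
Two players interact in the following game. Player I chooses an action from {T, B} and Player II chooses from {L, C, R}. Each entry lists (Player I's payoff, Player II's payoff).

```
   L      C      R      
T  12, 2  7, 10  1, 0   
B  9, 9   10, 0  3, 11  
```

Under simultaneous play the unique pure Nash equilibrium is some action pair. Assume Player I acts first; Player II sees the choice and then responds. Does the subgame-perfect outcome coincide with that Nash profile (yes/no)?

no

Player II best-responds to each possible Player I move:
- T: Player II compares 2, 10, 0 and picks C; Player I would get 7.
- B: Player II compares 9, 0, 11 and picks R; Player I would get 3.
Maximizing over 7, 3, Player I chooses T. Subgame-perfect outcome: (T, C) with payoffs (7, 10).
For the simultaneous game, intersect best replies.
Player I's best replies: L→T; C→B; R→B.
Player II's best replies: T→C; B→R.
The unique mutual best reply is (B, R), giving (3, 11).
Sequential outcome (T, C) differs from the Nash profile (B, R).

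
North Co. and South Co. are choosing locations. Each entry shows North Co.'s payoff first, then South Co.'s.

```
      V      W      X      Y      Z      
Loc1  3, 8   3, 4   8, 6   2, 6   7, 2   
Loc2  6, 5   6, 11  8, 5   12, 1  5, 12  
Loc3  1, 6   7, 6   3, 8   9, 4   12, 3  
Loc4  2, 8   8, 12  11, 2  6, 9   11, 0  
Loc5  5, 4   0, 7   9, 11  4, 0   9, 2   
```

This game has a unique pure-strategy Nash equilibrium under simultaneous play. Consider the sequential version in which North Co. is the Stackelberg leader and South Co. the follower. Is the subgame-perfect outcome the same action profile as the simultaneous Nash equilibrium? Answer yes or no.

no

Work backward from South Co.'s decision.
- Loc1 → South Co. plays V (best of 8, 4, 6, 6, 2); North Co. gets 3.
- Loc2 → South Co. plays Z (best of 5, 11, 5, 1, 12); North Co. gets 5.
- Loc3 → South Co. plays X (best of 6, 6, 8, 4, 3); North Co. gets 3.
- Loc4 → South Co. plays W (best of 8, 12, 2, 9, 0); North Co. gets 8.
- Loc5 → South Co. plays X (best of 4, 7, 11, 0, 2); North Co. gets 9.
Maximizing over 3, 5, 3, 8, 9, North Co. chooses Loc5. Subgame-perfect outcome: (Loc5, X) with payoffs (9, 11).
Now find the simultaneous Nash equilibrium.
North Co.'s best replies: V→Loc2; W→Loc4; X→Loc4; Y→Loc2; Z→Loc3.
South Co.'s best replies: Loc1→V; Loc2→Z; Loc3→X; Loc4→W; Loc5→X.
The unique mutual best reply is (Loc4, W), giving (8, 12).
Sequential outcome (Loc5, X) differs from the Nash profile (Loc4, W).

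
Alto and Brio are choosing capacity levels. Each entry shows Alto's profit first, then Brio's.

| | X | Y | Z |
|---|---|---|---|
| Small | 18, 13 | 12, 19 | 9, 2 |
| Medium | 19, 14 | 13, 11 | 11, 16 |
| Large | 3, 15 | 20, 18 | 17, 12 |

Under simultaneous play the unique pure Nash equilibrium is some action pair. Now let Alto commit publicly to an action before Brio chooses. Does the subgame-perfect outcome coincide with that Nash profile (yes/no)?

Solve by backward induction (Alto leads).
- Small → Brio plays Y (best of 13, 19, 2); Alto gets 12.
- Medium → Brio plays Z (best of 14, 11, 16); Alto gets 11.
- Large → Brio plays Y (best of 15, 18, 12); Alto gets 20.
Alto's induced payoffs are 12, 11, 20, so Alto commits to Large. Subgame-perfect outcome: (Large, Y) with payoffs (20, 18).
For the simultaneous game, intersect best replies.
Alto's best replies: X→Medium; Y→Large; Z→Large.
Brio's best replies: Small→Y; Medium→Z; Large→Y.
The unique mutual best reply is (Large, Y), giving (20, 18).
Sequential outcome (Large, Y) coincides with the Nash profile (Large, Y).

yes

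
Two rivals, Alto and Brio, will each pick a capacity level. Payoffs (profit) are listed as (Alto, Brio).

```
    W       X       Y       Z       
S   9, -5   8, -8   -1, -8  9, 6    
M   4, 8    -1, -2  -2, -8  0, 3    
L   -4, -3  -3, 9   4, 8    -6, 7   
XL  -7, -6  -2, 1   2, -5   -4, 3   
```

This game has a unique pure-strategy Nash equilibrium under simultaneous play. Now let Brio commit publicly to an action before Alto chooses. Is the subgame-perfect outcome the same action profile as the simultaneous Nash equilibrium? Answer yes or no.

no

Work backward from Alto's decision.
- W: BR = S, leader payoff -5.
- X: BR = S, leader payoff -8.
- Y: BR = L, leader payoff 8.
- Z: BR = S, leader payoff 6.
Among -5, -8, 8, 6, the best is 8 at Y. Subgame-perfect outcome: (L, Y) with payoffs (4, 8).
For the simultaneous game, intersect best replies.
Alto's best replies: W→S; X→S; Y→L; Z→S.
Brio's best replies: S→Z; M→W; L→X; XL→Z.
The unique mutual best reply is (S, Z), giving (9, 6).
Sequential outcome (L, Y) differs from the Nash profile (S, Z).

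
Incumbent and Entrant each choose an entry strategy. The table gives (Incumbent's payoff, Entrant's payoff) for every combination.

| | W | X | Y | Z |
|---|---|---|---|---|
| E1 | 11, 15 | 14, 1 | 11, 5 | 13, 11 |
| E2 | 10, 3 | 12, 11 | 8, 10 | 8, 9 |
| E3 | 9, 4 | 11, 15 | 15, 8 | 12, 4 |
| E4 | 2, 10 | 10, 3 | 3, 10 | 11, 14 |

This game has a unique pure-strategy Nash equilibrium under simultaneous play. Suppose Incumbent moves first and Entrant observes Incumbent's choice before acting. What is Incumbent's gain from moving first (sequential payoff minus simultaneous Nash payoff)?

1

Solve by backward induction (Incumbent leads).
- E1: BR = W, leader payoff 11.
- E2: BR = X, leader payoff 12.
- E3: BR = X, leader payoff 11.
- E4: BR = Z, leader payoff 11.
Among 11, 12, 11, 11, the best is 12 at E2. Subgame-perfect outcome: (E2, X) with payoffs (12, 11).
For the simultaneous game, intersect best replies.
Incumbent's best replies: W→E1; X→E1; Y→E3; Z→E1.
Entrant's best replies: E1→W; E2→X; E3→X; E4→Z.
Only (E1, W) has each player best-responding; Nash payoffs (11, 15).
Incumbent's commitment gain: 12 − 11 = 1.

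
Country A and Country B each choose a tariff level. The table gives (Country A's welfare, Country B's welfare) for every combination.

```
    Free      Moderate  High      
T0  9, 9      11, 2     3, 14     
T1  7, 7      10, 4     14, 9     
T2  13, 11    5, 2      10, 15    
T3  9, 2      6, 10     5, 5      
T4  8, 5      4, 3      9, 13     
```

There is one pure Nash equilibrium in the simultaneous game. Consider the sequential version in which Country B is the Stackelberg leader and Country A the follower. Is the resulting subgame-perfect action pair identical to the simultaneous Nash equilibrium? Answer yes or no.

Work backward from Country A's decision.
- Free: Country A compares 9, 7, 13, 9, 8 and picks T2; Country B would get 11.
- Moderate: Country A compares 11, 10, 5, 6, 4 and picks T0; Country B would get 2.
- High: Country A compares 3, 14, 10, 5, 9 and picks T1; Country B would get 9.
Maximizing over 11, 2, 9, Country B chooses Free. Subgame-perfect outcome: (T2, Free) with payoffs (13, 11).
For the simultaneous game, intersect best replies.
Country A's best replies: Free→T2; Moderate→T0; High→T1.
Country B's best replies: T0→High; T1→High; T2→High; T3→Moderate; T4→High.
The unique mutual best reply is (T1, High), giving (14, 9).
Sequential outcome (T2, Free) differs from the Nash profile (T1, High).

no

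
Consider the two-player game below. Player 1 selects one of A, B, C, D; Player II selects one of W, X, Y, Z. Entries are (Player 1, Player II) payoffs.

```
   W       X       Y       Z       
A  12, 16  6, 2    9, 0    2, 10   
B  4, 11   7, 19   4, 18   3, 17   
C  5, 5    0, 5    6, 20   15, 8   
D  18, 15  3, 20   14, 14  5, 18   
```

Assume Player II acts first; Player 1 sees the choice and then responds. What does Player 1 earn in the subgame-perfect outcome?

7

Solve by backward induction (Player II leads).
- W: Player 1 compares 12, 4, 5, 18 and picks D; Player II would get 15.
- X: Player 1 compares 6, 7, 0, 3 and picks B; Player II would get 19.
- Y: Player 1 compares 9, 4, 6, 14 and picks D; Player II would get 14.
- Z: Player 1 compares 2, 3, 15, 5 and picks C; Player II would get 8.
Maximizing over 15, 19, 14, 8, Player II chooses X. Subgame-perfect outcome: (B, X) with payoffs (7, 19).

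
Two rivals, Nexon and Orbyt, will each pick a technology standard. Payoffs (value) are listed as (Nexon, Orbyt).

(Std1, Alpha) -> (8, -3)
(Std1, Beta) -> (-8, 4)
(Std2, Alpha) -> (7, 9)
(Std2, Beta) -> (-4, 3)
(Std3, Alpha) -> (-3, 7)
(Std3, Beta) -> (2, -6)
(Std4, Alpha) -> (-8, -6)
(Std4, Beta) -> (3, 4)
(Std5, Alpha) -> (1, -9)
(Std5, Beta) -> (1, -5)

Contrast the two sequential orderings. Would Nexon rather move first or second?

If Nexon leads: Orbyt's best replies are Std1→Beta, Std2→Alpha, Std3→Alpha, Std4→Beta, Std5→Beta; Nexon's induced payoffs -8, 7, -3, 3, 1; outcome (Std2, Alpha), payoffs (7, 9).
If Orbyt leads: Nexon's best replies are Alpha→Std1, Beta→Std4; Orbyt's induced payoffs -3, 4; outcome (Std4, Beta), payoffs (3, 4).
Nexon gets 7 moving first and 3 moving second, so Nexon prefers to move first.

first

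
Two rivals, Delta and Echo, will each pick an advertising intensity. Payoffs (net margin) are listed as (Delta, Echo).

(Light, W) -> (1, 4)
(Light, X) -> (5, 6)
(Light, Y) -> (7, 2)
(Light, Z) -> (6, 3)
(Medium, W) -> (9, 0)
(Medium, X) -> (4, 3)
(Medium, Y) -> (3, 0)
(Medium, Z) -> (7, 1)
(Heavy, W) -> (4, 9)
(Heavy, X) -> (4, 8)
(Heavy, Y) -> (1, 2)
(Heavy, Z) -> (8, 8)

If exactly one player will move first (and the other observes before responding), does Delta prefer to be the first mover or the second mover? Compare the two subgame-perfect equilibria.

second

If Delta leads: Echo's best replies are Light→X, Medium→X, Heavy→W; Delta's induced payoffs 5, 4, 4; outcome (Light, X), payoffs (5, 6).
If Echo leads: Delta's best replies are W→Medium, X→Light, Y→Light, Z→Heavy; Echo's induced payoffs 0, 6, 2, 8; outcome (Heavy, Z), payoffs (8, 8).
Delta gets 5 moving first and 8 moving second, so Delta prefers to move second.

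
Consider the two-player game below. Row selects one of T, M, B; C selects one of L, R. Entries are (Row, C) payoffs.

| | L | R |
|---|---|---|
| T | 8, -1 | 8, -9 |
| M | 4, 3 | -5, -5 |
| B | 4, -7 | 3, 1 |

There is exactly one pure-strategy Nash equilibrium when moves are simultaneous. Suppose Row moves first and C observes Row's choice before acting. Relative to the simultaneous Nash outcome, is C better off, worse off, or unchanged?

Work backward from C's decision.
- T: BR = L, leader payoff 8.
- M: BR = L, leader payoff 4.
- B: BR = R, leader payoff 3.
Row's induced payoffs are 8, 4, 3, so Row commits to T. Subgame-perfect outcome: (T, L) with payoffs (8, -1).
For the simultaneous game, intersect best replies.
Row's best replies: L→T; R→T.
C's best replies: T→L; M→L; B→R.
Only (T, L) has each player best-responding; Nash payoffs (8, -1).
C earns -1 sequentially versus -1 at the Nash outcome: unchanged.

unchanged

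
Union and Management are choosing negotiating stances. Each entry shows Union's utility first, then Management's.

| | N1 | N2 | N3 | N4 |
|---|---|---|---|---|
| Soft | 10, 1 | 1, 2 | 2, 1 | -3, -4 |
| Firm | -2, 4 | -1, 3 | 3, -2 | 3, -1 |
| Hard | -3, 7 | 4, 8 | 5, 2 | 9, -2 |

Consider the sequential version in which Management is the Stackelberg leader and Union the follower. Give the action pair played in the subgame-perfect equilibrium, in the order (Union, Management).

Backward induction with Management moving first.
- N1: Union compares 10, -2, -3 and picks Soft; Management would get 1.
- N2: Union compares 1, -1, 4 and picks Hard; Management would get 8.
- N3: Union compares 2, 3, 5 and picks Hard; Management would get 2.
- N4: Union compares -3, 3, 9 and picks Hard; Management would get -2.
Maximizing over 1, 8, 2, -2, Management chooses N2. Subgame-perfect outcome: (Hard, N2) with payoffs (4, 8).

(Hard, N2)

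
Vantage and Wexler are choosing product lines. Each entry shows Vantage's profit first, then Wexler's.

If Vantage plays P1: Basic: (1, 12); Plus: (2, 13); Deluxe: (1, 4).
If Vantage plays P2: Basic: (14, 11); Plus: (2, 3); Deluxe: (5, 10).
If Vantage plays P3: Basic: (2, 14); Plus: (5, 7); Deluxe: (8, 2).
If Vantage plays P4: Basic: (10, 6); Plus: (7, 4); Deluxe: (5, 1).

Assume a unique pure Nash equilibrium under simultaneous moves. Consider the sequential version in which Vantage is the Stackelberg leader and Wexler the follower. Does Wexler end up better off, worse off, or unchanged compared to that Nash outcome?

unchanged

Backward induction with Vantage moving first.
- P1: Wexler compares 12, 13, 4 and picks Plus; Vantage would get 2.
- P2: Wexler compares 11, 3, 10 and picks Basic; Vantage would get 14.
- P3: Wexler compares 14, 7, 2 and picks Basic; Vantage would get 2.
- P4: Wexler compares 6, 4, 1 and picks Basic; Vantage would get 10.
Vantage's induced payoffs are 2, 14, 2, 10, so Vantage commits to P2. Subgame-perfect outcome: (P2, Basic) with payoffs (14, 11).
Under simultaneous play:
Vantage's best replies: Basic→P2; Plus→P4; Deluxe→P3.
Wexler's best replies: P1→Plus; P2→Basic; P3→Basic; P4→Basic.
The unique mutual best reply is (P2, Basic), giving (14, 11).
Wexler earns 11 sequentially versus 11 at the Nash outcome: unchanged.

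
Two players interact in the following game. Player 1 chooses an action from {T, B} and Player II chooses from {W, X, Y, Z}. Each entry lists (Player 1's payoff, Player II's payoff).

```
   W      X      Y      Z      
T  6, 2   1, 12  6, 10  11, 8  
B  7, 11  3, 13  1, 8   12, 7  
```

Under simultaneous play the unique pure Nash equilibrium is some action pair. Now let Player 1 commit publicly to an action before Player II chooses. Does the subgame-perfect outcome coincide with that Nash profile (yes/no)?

yes

Solve by backward induction (Player 1 leads).
- T: Player II compares 2, 12, 10, 8 and picks X; Player 1 would get 1.
- B: Player II compares 11, 13, 8, 7 and picks X; Player 1 would get 3.
Player 1's induced payoffs are 1, 3, so Player 1 commits to B. Subgame-perfect outcome: (B, X) with payoffs (3, 13).
For the simultaneous game, intersect best replies.
Player 1's best replies: W→B; X→B; Y→T; Z→B.
Player II's best replies: T→X; B→X.
The unique mutual best reply is (B, X), giving (3, 13).
Sequential outcome (B, X) coincides with the Nash profile (B, X).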